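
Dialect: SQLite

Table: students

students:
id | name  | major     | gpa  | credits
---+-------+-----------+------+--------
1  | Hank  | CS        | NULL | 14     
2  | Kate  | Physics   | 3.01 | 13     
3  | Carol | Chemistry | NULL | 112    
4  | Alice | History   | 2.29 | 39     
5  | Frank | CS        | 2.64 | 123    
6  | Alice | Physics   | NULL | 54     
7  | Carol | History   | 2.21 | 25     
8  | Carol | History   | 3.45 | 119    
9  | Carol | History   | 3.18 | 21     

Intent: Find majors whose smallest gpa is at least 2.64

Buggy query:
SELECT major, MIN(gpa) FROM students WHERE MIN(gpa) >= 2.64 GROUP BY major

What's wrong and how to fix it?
Bug: MIN() in WHERE is a misuse of aggregate

Fix: Use HAVING for the per-group MIN condition

Corrected query:
SELECT major, MIN(gpa) FROM students GROUP BY major HAVING MIN(gpa) >= 2.64

Result:
major   | MIN(gpa)
--------+---------
CS      | 2.64    
Physics | 3.01    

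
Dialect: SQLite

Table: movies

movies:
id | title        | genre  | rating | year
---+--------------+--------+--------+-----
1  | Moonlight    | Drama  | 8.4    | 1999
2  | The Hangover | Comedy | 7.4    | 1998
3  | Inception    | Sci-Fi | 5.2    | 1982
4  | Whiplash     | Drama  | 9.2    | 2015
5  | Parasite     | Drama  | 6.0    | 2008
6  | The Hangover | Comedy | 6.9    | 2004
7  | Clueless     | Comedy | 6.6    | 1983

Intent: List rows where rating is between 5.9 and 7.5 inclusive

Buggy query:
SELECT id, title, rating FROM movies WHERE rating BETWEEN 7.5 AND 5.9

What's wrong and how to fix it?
Bug: The bounds are reversed; BETWEEN a AND b requires a <= b to match anything

Fix: Swap the bounds so the smaller value comes first

Corrected query:
SELECT id, title, rating FROM movies WHERE rating BETWEEN 5.9 AND 7.5

Result:
id | title        | rating
---+--------------+-------
2  | The Hangover | 7.4   
5  | Parasite     | 6     
6  | The Hangover | 6.9   
7  | Clueless     | 6.6   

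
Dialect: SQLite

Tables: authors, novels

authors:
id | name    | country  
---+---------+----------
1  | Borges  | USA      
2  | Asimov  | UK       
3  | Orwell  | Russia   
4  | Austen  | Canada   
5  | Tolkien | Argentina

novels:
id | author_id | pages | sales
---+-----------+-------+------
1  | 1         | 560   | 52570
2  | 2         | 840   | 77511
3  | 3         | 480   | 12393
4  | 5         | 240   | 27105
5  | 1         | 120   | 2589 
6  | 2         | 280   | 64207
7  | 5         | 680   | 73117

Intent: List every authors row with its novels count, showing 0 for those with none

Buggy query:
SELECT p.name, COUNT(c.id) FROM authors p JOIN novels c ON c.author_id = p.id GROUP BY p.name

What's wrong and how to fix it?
Bug: INNER JOIN drops authors rows that have no matching novels rows

Fix: Use LEFT JOIN so parents without children still appear (COUNT(c.id) gives 0)

Corrected query:
SELECT p.name, COUNT(c.id) FROM authors p LEFT JOIN novels c ON c.author_id = p.id GROUP BY p.name

Result:
name    | COUNT(c.id)
--------+------------
Asimov  | 2          
Austen  | 0          
Borges  | 2          
Orwell  | 1          
Tolkien | 2          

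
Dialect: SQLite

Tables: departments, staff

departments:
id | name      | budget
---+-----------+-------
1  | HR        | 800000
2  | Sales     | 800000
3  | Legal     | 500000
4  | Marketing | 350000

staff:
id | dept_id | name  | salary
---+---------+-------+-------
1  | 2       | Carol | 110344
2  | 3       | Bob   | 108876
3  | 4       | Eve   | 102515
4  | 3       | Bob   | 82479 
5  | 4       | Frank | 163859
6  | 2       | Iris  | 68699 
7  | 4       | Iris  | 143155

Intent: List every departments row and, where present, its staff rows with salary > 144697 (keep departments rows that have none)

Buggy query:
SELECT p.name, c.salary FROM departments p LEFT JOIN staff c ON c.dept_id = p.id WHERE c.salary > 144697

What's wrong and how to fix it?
Bug: Filtering c.salary in WHERE discards the NULL rows produced by LEFT JOIN, turning it into an inner join

Fix: Move the right-table condition into the ON clause so unmatched parents are kept

Corrected query:
SELECT p.name, c.salary FROM departments p LEFT JOIN staff c ON c.dept_id = p.id AND c.salary > 144697

Result:
name      | salary
----------+-------
HR        | NULL  
Sales     | NULL  
Legal     | NULL  
Marketing | 163859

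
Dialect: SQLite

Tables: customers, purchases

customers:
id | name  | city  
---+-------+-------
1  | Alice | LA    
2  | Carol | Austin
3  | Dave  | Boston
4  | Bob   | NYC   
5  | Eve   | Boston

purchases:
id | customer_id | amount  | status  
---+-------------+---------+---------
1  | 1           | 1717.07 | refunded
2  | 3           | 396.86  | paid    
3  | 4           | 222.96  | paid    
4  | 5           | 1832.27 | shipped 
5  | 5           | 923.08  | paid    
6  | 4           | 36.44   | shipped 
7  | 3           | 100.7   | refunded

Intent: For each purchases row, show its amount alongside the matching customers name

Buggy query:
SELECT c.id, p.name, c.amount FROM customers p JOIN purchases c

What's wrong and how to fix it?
Bug: JOIN with no ON clause produces a cartesian product; every purchases row pairs with every customers row

Fix: Add ON c.customer_id = p.id to the JOIN

Corrected query:
SELECT c.id, p.name, c.amount FROM customers p JOIN purchases c ON c.customer_id = p.id

Result:
id | name  | amount 
---+-------+--------
1  | Alice | 1717.07
2  | Dave  | 396.86 
3  | Bob   | 222.96 
4  | Eve   | 1832.27
5  | Eve   | 923.08 
6  | Bob   | 36.44  
7  | Dave  | 100.7  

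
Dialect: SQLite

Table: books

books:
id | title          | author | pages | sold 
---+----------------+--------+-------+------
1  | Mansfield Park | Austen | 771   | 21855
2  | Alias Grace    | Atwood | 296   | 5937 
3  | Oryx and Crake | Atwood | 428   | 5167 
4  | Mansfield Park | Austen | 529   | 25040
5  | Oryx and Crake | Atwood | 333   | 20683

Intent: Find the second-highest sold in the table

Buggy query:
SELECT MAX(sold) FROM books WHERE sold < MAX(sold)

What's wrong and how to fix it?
Bug: MAX(sold) on the right of the comparison is an aggregate-in-WHERE error

Fix: Compute the overall MAX in a subquery, then take MAX of rows below it

Corrected query:
SELECT MAX(sold) FROM books WHERE sold < (SELECT MAX(sold) FROM books)

Result:
MAX(sold)
---------
21855    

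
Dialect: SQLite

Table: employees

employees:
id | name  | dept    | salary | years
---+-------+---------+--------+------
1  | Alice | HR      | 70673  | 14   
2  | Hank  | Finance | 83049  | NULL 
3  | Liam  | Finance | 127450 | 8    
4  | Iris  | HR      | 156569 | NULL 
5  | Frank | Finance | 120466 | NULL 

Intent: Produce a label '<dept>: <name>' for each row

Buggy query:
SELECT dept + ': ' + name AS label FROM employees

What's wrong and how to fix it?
Bug: '+' is numeric addition; on text columns SQLite converts them to 0 instead of concatenating

Fix: Replace + with || to concatenate text

Corrected query:
SELECT dept || ': ' || name AS label FROM employees

Result:
label         
--------------
HR: Alice     
Finance: Hank 
Finance: Liam 
HR: Iris      
Finance: Frank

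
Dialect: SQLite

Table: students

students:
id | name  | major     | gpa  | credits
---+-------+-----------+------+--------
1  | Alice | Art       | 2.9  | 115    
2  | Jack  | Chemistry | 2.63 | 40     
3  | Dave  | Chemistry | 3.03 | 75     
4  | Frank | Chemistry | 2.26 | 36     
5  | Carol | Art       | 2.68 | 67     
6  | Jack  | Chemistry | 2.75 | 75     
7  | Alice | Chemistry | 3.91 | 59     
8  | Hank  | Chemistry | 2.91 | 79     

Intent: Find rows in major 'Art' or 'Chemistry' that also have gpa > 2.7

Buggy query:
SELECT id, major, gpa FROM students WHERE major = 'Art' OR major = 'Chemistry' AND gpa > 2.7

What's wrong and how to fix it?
Bug: AND binds tighter than OR, so this parses as major = 'Art' OR (major = 'Chemistry' AND gpa > 2.7)

Fix: Group the OR with parentheses (or use IN), then AND the threshold

Corrected query:
SELECT id, major, gpa FROM students WHERE (major = 'Art' OR major = 'Chemistry') AND gpa > 2.7

Result:
id | major     | gpa 
---+-----------+-----
1  | Art       | 2.9 
3  | Chemistry | 3.03
6  | Chemistry | 2.75
7  | Chemistry | 3.91
8  | Chemistry | 2.91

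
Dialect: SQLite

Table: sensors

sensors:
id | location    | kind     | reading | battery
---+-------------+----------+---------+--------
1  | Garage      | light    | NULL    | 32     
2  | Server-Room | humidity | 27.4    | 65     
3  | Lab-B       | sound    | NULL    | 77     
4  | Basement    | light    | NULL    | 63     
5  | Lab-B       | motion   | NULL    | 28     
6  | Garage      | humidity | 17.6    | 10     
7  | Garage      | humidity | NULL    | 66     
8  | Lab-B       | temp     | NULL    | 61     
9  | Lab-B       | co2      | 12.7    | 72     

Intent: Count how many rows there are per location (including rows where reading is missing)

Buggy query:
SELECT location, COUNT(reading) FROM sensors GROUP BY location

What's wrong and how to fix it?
Bug: COUNT(reading) skips NULLs, so groups with missing reading are undercounted

Fix: Replace COUNT(reading) with COUNT(*)

Corrected query:
SELECT location, COUNT(*) FROM sensors GROUP BY location

Result:
location    | COUNT(*)
------------+---------
Basement    | 1       
Garage      | 3       
Lab-B       | 4       
Server-Room | 1       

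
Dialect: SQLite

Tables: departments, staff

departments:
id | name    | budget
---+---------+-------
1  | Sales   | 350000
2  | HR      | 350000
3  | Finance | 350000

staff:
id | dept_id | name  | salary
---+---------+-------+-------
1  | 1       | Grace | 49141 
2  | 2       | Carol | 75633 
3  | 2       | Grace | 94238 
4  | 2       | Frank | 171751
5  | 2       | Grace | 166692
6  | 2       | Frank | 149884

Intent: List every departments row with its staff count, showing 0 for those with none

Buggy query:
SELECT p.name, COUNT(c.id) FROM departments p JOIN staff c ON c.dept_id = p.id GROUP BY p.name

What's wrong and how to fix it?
Bug: INNER JOIN drops departments rows that have no matching staff rows

Fix: Use LEFT JOIN so parents without children still appear (COUNT(c.id) gives 0)

Corrected query:
SELECT p.name, COUNT(c.id) FROM departments p LEFT JOIN staff c ON c.dept_id = p.id GROUP BY p.name

Result:
name    | COUNT(c.id)
--------+------------
Finance | 0          
HR      | 5          
Sales   | 1          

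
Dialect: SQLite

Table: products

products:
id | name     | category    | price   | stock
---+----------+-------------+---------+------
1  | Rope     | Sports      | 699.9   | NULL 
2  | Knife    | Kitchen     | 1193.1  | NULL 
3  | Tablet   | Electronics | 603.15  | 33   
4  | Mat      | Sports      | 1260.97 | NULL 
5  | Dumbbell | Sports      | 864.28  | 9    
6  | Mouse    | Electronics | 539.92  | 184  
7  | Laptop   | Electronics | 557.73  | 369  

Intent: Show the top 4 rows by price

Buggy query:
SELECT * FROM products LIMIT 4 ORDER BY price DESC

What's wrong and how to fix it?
Bug: LIMIT must come after ORDER BY

Fix: Sort with ORDER BY, then apply LIMIT

Corrected query:
SELECT * FROM products ORDER BY price DESC LIMIT 4

Result:
id | name     | category | price   | stock
---+----------+----------+---------+------
4  | Mat      | Sports   | 1260.97 | NULL 
2  | Knife    | Kitchen  | 1193.1  | NULL 
5  | Dumbbell | Sports   | 864.28  | 9    
1  | Rope     | Sports   | 699.9   | NULL 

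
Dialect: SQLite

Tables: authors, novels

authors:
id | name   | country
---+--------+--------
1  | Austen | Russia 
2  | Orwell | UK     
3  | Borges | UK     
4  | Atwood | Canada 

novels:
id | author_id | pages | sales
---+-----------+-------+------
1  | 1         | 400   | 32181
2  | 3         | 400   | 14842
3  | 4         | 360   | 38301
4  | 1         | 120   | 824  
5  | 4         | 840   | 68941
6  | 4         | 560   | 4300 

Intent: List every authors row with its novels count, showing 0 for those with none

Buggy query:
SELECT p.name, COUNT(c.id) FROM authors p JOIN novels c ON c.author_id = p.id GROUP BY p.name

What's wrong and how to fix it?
Bug: An inner join excludes parents with zero children

Fix: Switch to LEFT JOIN to retain unmatched parent rows

Corrected query:
SELECT p.name, COUNT(c.id) FROM authors p LEFT JOIN novels c ON c.author_id = p.id GROUP BY p.name

Result:
name   | COUNT(c.id)
-------+------------
Atwood | 3          
Austen | 2          
Borges | 1          
Orwell | 0          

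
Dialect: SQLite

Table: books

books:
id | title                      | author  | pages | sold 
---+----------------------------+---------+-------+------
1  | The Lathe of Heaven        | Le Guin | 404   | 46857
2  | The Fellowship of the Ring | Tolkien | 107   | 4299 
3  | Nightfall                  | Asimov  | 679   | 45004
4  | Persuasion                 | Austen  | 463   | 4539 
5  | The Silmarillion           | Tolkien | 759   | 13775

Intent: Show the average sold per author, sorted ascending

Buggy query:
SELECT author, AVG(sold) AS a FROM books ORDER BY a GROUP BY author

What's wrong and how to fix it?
Bug: GROUP BY must precede ORDER BY

Fix: Reorder: SELECT … FROM … GROUP BY … ORDER BY …

Corrected query:
SELECT author, AVG(sold) AS a FROM books GROUP BY author ORDER BY a

Result:
author  | a    
--------+------
Austen  | 4539 
Tolkien | 9037 
Asimov  | 45004
Le Guin | 46857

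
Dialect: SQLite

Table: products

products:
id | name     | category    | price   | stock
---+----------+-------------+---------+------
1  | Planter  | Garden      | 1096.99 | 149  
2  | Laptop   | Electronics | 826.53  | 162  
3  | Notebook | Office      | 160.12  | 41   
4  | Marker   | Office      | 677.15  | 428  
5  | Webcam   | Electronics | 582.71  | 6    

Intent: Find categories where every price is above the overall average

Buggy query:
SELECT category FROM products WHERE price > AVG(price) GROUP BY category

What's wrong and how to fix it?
Bug: AVG() is an aggregate; it can't sit directly in WHERE

Fix: Compute the overall average in a scalar subquery and compare each group's MIN against it in HAVING

Corrected query:
SELECT category FROM products GROUP BY category HAVING MIN(price) > (SELECT AVG(price) FROM products)

Result:
category
--------
Garden  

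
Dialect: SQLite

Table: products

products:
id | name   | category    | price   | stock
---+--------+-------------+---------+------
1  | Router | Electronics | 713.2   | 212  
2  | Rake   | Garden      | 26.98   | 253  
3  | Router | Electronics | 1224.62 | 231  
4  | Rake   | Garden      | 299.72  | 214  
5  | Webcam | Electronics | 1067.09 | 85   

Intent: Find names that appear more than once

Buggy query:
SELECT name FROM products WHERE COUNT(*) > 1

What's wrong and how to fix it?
Bug: WHERE can't reference COUNT(*); aggregates are computed after WHERE

Fix: GROUP BY name, then filter groups with HAVING COUNT(*) > 1

Corrected query:
SELECT name FROM products GROUP BY name HAVING COUNT(*) > 1

Result:
name  
------
Rake  
Router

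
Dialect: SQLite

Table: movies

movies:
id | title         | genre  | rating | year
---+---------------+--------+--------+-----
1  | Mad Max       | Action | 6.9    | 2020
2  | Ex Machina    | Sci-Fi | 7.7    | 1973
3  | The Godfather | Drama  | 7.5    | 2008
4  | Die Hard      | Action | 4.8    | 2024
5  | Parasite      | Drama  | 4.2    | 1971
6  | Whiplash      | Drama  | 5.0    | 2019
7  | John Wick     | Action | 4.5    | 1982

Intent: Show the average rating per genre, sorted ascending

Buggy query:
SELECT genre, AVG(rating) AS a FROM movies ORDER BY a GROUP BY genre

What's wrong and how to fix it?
Bug: ORDER BY appears before GROUP BY; SQL clause order requires GROUP BY first

Fix: Reorder: SELECT … FROM … GROUP BY … ORDER BY …

Corrected query:
SELECT genre, AVG(rating) AS a FROM movies GROUP BY genre ORDER BY a

Result:
genre  | a       
-------+---------
Action | 5.4     
Drama  | 5.566667
Sci-Fi | 7.7     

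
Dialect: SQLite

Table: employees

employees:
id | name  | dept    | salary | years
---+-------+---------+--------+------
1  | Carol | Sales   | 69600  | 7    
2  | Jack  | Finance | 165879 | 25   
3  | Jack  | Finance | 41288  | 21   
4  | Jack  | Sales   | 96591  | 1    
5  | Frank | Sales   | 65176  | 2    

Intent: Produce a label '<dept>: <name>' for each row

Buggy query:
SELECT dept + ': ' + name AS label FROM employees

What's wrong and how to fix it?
Bug: SQLite uses || for string concatenation; + coerces text to numbers (yielding 0)

Fix: Replace + with || to concatenate text

Corrected query:
SELECT dept || ': ' || name AS label FROM employees

Result:
label        
-------------
Sales: Carol 
Finance: Jack
Finance: Jack
Sales: Jack  
Sales: Frank 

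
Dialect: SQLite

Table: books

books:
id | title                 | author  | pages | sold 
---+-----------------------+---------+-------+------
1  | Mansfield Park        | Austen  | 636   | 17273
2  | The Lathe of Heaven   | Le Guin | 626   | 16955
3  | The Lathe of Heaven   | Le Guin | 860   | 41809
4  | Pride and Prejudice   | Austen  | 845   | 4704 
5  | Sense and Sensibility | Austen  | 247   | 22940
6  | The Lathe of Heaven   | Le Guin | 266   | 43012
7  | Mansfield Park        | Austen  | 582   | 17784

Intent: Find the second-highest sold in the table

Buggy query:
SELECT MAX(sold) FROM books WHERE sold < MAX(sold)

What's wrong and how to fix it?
Bug: MAX(sold) on the right of the comparison is an aggregate-in-WHERE error

Fix: Compute the overall MAX in a subquery, then take MAX of rows below it

Corrected query:
SELECT MAX(sold) FROM books WHERE sold < (SELECT MAX(sold) FROM books)

Result:
MAX(sold)
---------
41809    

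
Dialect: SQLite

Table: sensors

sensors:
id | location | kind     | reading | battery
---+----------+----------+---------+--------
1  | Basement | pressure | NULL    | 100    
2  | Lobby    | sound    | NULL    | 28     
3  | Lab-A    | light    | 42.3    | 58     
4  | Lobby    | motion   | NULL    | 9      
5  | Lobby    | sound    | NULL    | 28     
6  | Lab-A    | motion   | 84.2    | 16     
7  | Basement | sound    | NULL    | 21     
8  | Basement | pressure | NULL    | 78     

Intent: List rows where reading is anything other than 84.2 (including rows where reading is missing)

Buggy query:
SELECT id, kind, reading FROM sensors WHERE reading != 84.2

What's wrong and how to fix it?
Bug: Inequality against NULL is unknown, not true; rows with NULL are dropped

Fix: Handle NULL separately with IS NULL alongside the inequality

Corrected query:
SELECT id, kind, reading FROM sensors WHERE reading != 84.2 OR reading IS NULL

Result:
id | kind     | reading
---+----------+--------
1  | pressure | NULL   
2  | sound    | NULL   
3  | light    | 42.3   
4  | motion   | NULL   
5  | sound    | NULL   
7  | sound    | NULL   
8  | pressure | NULL   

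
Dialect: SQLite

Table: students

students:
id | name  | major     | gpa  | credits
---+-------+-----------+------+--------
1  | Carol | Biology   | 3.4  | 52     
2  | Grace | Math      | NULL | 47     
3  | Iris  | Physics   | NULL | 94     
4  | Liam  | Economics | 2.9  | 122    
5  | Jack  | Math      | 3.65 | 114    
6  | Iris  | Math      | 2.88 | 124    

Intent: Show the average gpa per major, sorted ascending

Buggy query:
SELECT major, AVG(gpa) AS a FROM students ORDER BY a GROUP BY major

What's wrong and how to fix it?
Bug: ORDER BY appears before GROUP BY; SQL clause order requires GROUP BY first

Fix: Move ORDER BY to the end, after GROUP BY

Corrected query:
SELECT major, AVG(gpa) AS a FROM students GROUP BY major ORDER BY a

Result:
major     | a    
----------+------
Physics   | NULL 
Economics | 2.9  
Math      | 3.265
Biology   | 3.4  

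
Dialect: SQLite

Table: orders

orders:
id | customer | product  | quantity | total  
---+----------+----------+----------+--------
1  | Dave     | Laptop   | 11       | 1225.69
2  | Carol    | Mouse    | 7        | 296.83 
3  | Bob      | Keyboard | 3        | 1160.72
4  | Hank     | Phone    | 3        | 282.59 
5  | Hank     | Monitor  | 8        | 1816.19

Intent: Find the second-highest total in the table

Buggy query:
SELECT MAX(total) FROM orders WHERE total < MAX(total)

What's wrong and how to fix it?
Bug: The inner MAX is an aggregate inside WHERE, which is not allowed

Fix: Put the inner MAX in a scalar subquery

Corrected query:
SELECT MAX(total) FROM orders WHERE total < (SELECT MAX(total) FROM orders)

Result:
MAX(total)
----------
1225.69   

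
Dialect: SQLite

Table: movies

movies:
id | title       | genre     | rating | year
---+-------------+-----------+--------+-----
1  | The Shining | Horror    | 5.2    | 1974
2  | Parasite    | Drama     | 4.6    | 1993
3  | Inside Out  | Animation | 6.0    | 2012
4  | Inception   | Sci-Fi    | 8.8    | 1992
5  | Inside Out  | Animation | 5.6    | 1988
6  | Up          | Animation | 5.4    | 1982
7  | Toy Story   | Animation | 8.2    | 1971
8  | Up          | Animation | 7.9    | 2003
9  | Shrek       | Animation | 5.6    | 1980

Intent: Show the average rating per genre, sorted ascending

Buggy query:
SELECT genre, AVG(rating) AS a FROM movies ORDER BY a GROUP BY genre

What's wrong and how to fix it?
Bug: ORDER BY appears before GROUP BY; SQL clause order requires GROUP BY first

Fix: Move ORDER BY to the end, after GROUP BY

Corrected query:
SELECT genre, AVG(rating) AS a FROM movies GROUP BY genre ORDER BY a

Result:
genre     | a   
----------+-----
Drama     | 4.6 
Horror    | 5.2 
Animation | 6.45
Sci-Fi    | 8.8 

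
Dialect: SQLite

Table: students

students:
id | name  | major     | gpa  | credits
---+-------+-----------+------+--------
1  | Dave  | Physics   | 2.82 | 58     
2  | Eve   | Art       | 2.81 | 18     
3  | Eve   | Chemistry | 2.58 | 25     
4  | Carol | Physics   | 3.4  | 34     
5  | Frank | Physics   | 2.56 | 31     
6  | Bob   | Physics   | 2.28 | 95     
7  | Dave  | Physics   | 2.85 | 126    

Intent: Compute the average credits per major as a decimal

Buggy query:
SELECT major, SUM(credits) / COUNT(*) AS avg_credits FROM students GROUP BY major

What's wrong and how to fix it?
Bug: SUM(credits) and COUNT(*) are both integers; the division truncates the fractional part

Fix: Cast one side to REAL so the division keeps the fractional part

Corrected query:
SELECT major, SUM(credits) * 1.0 / COUNT(*) AS avg_credits FROM students GROUP BY major

Result:
major     | avg_credits
----------+------------
Art       | 18         
Chemistry | 25         
Physics   | 68.8       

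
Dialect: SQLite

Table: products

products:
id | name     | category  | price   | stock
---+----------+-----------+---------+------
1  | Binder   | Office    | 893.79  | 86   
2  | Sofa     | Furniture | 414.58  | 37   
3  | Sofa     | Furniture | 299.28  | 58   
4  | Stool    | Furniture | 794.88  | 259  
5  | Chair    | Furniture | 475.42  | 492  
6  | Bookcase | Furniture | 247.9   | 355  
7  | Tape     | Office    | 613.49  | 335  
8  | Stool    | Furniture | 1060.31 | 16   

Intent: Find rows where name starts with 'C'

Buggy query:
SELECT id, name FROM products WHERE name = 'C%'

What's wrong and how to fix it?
Bug: '=' compares the literal string including the % character; pattern matching needs LIKE

Fix: Use LIKE for wildcard pattern matching

Corrected query:
SELECT id, name FROM products WHERE name LIKE 'C%'

Result:
id | name 
---+------
5  | Chair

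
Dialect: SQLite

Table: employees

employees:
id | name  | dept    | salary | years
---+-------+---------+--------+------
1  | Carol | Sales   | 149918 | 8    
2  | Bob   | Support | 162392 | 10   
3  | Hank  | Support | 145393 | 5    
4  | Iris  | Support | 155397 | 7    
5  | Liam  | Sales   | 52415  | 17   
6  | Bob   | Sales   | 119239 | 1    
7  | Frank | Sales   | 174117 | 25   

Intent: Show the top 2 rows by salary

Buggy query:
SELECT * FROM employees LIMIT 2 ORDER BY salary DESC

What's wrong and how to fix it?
Bug: ORDER BY cannot follow LIMIT; LIMIT is the final clause

Fix: Swap the clauses: ORDER BY first, then LIMIT

Corrected query:
SELECT * FROM employees ORDER BY salary DESC LIMIT 2

Result:
id | name  | dept    | salary | years
---+-------+---------+--------+------
7  | Frank | Sales   | 174117 | 25   
2  | Bob   | Support | 162392 | 10   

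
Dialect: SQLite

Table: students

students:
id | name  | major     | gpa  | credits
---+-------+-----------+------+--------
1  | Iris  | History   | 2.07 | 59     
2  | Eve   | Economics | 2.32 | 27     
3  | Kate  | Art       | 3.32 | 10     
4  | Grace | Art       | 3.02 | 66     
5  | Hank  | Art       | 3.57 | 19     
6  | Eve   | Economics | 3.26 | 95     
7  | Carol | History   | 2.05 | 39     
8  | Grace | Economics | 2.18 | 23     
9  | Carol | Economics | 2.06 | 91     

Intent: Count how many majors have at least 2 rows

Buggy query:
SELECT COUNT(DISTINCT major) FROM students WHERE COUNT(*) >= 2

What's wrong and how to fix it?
Bug: WHERE filters individual rows, not groups, so a group-level COUNT is invalid there

Fix: Use a subquery that GROUPs and filters with HAVING, then count its rows

Corrected query:
SELECT COUNT(*) FROM (SELECT major FROM students GROUP BY major HAVING COUNT(*) >= 2)

Result:
COUNT(*)
--------
3       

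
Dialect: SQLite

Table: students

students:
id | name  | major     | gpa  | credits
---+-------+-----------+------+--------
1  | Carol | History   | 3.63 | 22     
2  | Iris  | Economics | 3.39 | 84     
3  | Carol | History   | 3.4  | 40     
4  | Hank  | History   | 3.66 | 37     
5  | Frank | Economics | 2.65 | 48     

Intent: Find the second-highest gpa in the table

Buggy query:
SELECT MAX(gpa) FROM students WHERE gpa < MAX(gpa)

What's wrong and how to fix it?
Bug: The inner MAX is an aggregate inside WHERE, which is not allowed

Fix: Put the inner MAX in a scalar subquery

Corrected query:
SELECT MAX(gpa) FROM students WHERE gpa < (SELECT MAX(gpa) FROM students)

Result:
MAX(gpa)
--------
3.63    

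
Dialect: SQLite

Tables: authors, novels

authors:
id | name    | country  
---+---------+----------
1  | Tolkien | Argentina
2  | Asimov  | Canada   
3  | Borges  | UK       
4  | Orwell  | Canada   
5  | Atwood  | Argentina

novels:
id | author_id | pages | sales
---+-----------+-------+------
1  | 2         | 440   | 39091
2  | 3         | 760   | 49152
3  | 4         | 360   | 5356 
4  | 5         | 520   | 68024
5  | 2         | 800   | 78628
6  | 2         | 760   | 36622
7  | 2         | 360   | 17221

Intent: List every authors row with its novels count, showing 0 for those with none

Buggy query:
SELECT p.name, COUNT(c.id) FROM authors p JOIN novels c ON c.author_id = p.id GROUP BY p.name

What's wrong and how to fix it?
Bug: An inner join excludes parents with zero children

Fix: Use LEFT JOIN so parents without children still appear (COUNT(c.id) gives 0)

Corrected query:
SELECT p.name, COUNT(c.id) FROM authors p LEFT JOIN novels c ON c.author_id = p.id GROUP BY p.name

Result:
name    | COUNT(c.id)
--------+------------
Asimov  | 4          
Atwood  | 1          
Borges  | 1          
Orwell  | 1          
Tolkien | 0          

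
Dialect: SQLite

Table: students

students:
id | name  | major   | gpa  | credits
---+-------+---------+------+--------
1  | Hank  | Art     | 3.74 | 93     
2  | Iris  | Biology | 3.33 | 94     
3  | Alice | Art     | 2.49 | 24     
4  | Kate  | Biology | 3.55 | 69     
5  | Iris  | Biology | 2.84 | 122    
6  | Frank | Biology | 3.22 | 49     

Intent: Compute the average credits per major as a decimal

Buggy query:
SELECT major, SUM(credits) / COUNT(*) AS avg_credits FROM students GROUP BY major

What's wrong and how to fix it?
Bug: Both operands are integers, so '/' performs integer division and truncates

Fix: Cast one side to REAL so the division keeps the fractional part

Corrected query:
SELECT major, SUM(credits) * 1.0 / COUNT(*) AS avg_credits FROM students GROUP BY major

Result:
major   | avg_credits
--------+------------
Art     | 58.5       
Biology | 83.5       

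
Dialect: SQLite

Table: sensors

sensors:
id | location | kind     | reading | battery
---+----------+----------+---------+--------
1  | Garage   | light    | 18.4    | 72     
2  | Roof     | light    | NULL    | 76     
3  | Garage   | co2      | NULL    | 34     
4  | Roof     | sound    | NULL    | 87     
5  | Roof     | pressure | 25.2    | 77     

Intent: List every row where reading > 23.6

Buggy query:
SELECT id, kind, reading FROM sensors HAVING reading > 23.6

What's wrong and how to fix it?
Bug: This is a non-aggregate query (no GROUP BY, no aggregates), so in SQLite the HAVING clause is invalid here; a row-level condition belongs in WHERE

Fix: Use WHERE for row-level filtering

Corrected query:
SELECT id, kind, reading FROM sensors WHERE reading > 23.6

Result:
id | kind     | reading
---+----------+--------
5  | pressure | 25.2   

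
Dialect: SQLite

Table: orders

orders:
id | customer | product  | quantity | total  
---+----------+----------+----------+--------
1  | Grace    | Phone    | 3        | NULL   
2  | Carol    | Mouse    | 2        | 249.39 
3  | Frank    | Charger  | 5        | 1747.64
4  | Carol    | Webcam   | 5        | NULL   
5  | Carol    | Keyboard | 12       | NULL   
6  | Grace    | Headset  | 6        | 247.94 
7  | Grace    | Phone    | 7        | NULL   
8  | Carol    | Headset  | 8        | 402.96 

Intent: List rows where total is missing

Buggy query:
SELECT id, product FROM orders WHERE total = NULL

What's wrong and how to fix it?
Bug: Comparing to NULL with '=' never matches; NULL = NULL is unknown, not true

Fix: Use IS NULL to test for NULL

Corrected query:
SELECT id, product FROM orders WHERE total IS NULL

Result:
id | product 
---+---------
1  | Phone   
4  | Webcam  
5  | Keyboard
7  | Phone   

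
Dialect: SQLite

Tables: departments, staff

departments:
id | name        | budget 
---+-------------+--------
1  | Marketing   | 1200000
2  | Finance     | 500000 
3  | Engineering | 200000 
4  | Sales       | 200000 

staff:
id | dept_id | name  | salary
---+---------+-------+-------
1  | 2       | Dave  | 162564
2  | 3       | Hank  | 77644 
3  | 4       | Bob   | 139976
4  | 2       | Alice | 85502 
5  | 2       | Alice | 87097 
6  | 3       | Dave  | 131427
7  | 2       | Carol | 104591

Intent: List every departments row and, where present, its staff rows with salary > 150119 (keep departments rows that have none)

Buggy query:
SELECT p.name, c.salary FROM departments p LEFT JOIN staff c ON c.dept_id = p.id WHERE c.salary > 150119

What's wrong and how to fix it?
Bug: A WHERE condition on the right-hand table after LEFT JOIN drops unmatched parents

Fix: Put 'c.salary > 150119' in the JOIN's ON clause instead of WHERE

Corrected query:
SELECT p.name, c.salary FROM departments p LEFT JOIN staff c ON c.dept_id = p.id AND c.salary > 150119

Result:
name        | salary
------------+-------
Marketing   | NULL  
Finance     | 162564
Engineering | NULL  
Sales       | NULL  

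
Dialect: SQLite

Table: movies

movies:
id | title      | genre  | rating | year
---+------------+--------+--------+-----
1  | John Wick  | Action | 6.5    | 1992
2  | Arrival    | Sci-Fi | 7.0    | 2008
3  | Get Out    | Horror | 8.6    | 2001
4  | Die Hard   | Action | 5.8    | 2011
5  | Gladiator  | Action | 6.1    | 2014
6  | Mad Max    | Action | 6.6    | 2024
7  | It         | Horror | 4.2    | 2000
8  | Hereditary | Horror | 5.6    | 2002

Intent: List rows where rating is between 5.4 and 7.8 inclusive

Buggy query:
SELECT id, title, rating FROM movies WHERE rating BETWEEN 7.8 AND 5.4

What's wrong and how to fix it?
Bug: The bounds are reversed; BETWEEN a AND b requires a <= b to match anything

Fix: Write BETWEEN 5.4 AND 7.8

Corrected query:
SELECT id, title, rating FROM movies WHERE rating BETWEEN 5.4 AND 7.8

Result:
id | title      | rating
---+------------+-------
1  | John Wick  | 6.5   
2  | Arrival    | 7     
4  | Die Hard   | 5.8   
5  | Gladiator  | 6.1   
6  | Mad Max    | 6.6   
8  | Hereditary | 5.6   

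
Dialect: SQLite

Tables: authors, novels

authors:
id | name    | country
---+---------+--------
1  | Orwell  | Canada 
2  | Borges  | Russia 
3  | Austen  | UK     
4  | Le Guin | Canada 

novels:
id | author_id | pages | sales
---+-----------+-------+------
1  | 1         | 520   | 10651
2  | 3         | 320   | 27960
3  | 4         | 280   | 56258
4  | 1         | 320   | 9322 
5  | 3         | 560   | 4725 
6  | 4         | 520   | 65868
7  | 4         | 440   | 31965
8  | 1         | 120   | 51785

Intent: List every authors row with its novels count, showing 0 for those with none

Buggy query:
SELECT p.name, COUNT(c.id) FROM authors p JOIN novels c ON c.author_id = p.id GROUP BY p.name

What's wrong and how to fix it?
Bug: INNER JOIN drops authors rows that have no matching novels rows

Fix: Switch to LEFT JOIN to retain unmatched parent rows

Corrected query:
SELECT p.name, COUNT(c.id) FROM authors p LEFT JOIN novels c ON c.author_id = p.id GROUP BY p.name

Result:
name    | COUNT(c.id)
--------+------------
Austen  | 2          
Borges  | 0          
Le Guin | 3          
Orwell  | 3          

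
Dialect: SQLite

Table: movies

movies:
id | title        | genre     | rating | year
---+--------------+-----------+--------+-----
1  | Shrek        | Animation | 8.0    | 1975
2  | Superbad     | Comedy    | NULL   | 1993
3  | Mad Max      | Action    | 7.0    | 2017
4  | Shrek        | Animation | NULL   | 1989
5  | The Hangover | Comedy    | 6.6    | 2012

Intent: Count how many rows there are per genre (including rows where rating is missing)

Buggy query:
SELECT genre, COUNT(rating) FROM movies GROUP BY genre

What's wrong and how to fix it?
Bug: COUNT(rating) skips NULLs, so groups with missing rating are undercounted

Fix: Replace COUNT(rating) with COUNT(*)

Corrected query:
SELECT genre, COUNT(*) FROM movies GROUP BY genre

Result:
genre     | COUNT(*)
----------+---------
Action    | 1       
Animation | 2       
Comedy    | 2       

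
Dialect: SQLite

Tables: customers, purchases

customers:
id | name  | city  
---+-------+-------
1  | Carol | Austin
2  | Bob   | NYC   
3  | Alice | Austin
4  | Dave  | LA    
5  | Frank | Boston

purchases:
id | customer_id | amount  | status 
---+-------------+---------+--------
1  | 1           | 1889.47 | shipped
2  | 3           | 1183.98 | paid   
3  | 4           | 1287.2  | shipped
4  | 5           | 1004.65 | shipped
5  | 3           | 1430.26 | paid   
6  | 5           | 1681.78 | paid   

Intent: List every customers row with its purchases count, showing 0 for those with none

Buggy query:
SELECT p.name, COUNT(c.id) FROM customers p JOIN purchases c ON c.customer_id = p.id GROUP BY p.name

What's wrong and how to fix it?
Bug: An inner join excludes parents with zero children

Fix: Use LEFT JOIN so parents without children still appear (COUNT(c.id) gives 0)

Corrected query:
SELECT p.name, COUNT(c.id) FROM customers p LEFT JOIN purchases c ON c.customer_id = p.id GROUP BY p.name

Result:
name  | COUNT(c.id)
------+------------
Alice | 2          
Bob   | 0          
Carol | 1          
Dave  | 1          
Frank | 2          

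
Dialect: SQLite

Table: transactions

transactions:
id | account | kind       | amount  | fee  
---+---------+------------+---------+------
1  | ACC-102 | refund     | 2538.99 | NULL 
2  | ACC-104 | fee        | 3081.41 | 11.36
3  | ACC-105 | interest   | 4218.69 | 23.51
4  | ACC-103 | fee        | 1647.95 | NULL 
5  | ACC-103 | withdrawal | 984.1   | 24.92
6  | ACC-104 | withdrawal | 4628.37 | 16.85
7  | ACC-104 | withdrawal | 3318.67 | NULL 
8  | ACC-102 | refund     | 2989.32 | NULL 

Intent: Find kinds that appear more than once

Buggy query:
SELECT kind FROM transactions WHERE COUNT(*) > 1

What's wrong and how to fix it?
Bug: WHERE can't reference COUNT(*); aggregates are computed after WHERE

Fix: GROUP BY kind, then filter groups with HAVING COUNT(*) > 1

Corrected query:
SELECT kind FROM transactions GROUP BY kind HAVING COUNT(*) > 1

Result:
kind      
----------
fee       
refund    
withdrawal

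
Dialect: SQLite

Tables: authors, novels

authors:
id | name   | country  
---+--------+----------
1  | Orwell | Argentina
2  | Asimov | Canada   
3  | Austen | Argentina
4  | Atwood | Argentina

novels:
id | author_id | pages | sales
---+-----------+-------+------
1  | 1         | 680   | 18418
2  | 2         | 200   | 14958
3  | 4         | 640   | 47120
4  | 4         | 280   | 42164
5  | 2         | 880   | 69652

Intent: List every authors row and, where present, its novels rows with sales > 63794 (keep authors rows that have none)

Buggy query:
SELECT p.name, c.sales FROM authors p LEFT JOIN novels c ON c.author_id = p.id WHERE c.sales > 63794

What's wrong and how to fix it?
Bug: A WHERE condition on the right-hand table after LEFT JOIN drops unmatched parents

Fix: Put 'c.sales > 63794' in the JOIN's ON clause instead of WHERE

Corrected query:
SELECT p.name, c.sales FROM authors p LEFT JOIN novels c ON c.author_id = p.id AND c.sales > 63794

Result:
name   | sales
-------+------
Orwell | NULL 
Asimov | 69652
Austen | NULL 
Atwood | NULL 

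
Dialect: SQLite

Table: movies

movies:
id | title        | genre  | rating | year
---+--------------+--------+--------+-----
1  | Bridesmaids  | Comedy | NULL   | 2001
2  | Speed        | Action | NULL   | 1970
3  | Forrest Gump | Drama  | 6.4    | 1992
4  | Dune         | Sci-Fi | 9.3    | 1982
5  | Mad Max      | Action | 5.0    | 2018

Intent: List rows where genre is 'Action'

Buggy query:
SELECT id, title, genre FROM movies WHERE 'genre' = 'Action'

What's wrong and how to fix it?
Bug: Single quotes denote string literals in SQL; the column name is being compared as a constant string

Fix: Remove the quotes around the column name (or use double quotes for an identifier)

Corrected query:
SELECT id, title, genre FROM movies WHERE genre = 'Action'

Result:
id | title   | genre 
---+---------+-------
2  | Speed   | Action
5  | Mad Max | Action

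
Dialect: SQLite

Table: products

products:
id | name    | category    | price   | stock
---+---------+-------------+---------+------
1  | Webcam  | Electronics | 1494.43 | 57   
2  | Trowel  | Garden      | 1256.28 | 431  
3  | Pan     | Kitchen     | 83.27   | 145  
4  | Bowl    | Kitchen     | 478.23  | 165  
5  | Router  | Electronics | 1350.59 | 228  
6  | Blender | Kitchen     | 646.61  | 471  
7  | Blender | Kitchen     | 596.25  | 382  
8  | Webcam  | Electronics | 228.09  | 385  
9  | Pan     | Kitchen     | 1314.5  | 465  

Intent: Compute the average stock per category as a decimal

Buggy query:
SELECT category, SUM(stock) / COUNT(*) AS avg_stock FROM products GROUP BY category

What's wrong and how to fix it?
Bug: Both operands are integers, so '/' performs integer division and truncates

Fix: Multiply by 1.0 (or CAST to REAL) to force floating-point division

Corrected query:
SELECT category, SUM(stock) * 1.0 / COUNT(*) AS avg_stock FROM products GROUP BY category

Result:
category    | avg_stock 
------------+-----------
Electronics | 223.333333
Garden      | 431       
Kitchen     | 325.6     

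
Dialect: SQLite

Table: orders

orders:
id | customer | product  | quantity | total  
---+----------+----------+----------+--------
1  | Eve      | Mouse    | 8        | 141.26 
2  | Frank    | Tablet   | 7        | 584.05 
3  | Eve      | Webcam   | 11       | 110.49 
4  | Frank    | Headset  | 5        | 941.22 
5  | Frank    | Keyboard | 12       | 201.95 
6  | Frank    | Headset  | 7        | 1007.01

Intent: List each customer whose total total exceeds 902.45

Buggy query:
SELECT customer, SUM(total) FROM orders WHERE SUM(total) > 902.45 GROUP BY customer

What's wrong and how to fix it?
Bug: SUM(total) is an aggregate, but WHERE filters rows before aggregation

Fix: Use HAVING (which filters groups after aggregation) instead of WHERE

Corrected query:
SELECT customer, SUM(total) FROM orders GROUP BY customer HAVING SUM(total) > 902.45

Result:
customer | SUM(total)
---------+-----------
Frank    | 2734.23   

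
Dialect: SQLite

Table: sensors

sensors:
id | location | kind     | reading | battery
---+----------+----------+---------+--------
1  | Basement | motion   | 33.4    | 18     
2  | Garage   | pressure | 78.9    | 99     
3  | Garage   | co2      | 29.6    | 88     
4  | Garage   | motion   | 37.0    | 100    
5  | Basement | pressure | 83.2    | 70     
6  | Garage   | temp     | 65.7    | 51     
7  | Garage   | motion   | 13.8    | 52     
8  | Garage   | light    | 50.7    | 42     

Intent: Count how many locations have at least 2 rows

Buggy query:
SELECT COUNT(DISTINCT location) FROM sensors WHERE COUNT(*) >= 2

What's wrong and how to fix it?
Bug: WHERE filters individual rows, not groups, so a group-level COUNT is invalid there

Fix: Use a subquery that GROUPs and filters with HAVING, then count its rows

Corrected query:
SELECT COUNT(*) FROM (SELECT location FROM sensors GROUP BY location HAVING COUNT(*) >= 2)

Result:
COUNT(*)
--------
2       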